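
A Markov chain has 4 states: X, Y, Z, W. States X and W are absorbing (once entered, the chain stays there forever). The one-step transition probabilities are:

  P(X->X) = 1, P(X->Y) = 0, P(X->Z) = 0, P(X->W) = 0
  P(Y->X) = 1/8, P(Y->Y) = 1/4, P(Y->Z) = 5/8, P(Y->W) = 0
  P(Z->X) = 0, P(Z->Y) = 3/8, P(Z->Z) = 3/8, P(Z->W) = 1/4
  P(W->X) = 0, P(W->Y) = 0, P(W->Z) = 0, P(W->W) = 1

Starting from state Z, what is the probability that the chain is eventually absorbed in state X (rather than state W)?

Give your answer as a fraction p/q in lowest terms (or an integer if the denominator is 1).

Answer: 1/5

Derivation:
Let a_i = P(absorbed in X | start in state i).
Boundary conditions: a_X = 1, a_W = 0.
For each transient state i, a_i = sum_j P(i->j) * a_j:
  a_Y = 1/8*a_X + 1/4*a_Y + 5/8*a_Z + 0*a_W
  a_Z = 0*a_X + 3/8*a_Y + 3/8*a_Z + 1/4*a_W

Substituting a_X = 1 and a_W = 0, rearrange to (I - Q) a = r where r[i] = P(i -> X):
  [3/4, -5/8] . (a_Y, a_Z) = 1/8
  [-3/8, 5/8] . (a_Y, a_Z) = 0

Solving yields:
  a_Y = 1/3
  a_Z = 1/5

Starting state is Z, so the absorption probability is a_Z = 1/5.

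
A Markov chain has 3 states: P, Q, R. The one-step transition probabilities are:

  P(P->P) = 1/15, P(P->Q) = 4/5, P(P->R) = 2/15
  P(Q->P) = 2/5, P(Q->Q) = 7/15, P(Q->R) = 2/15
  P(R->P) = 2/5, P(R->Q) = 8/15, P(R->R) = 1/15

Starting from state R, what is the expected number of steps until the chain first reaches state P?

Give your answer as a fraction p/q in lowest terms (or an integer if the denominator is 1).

Let h_i = expected steps to first reach P from state i.
Boundary: h_P = 0.
First-step equations for the other states:
  h_Q = 1 + 2/5*h_P + 7/15*h_Q + 2/15*h_R
  h_R = 1 + 2/5*h_P + 8/15*h_Q + 1/15*h_R

Substituting h_P = 0 and rearranging gives the linear system (I - Q) h = 1:
  [8/15, -2/15] . (h_Q, h_R) = 1
  [-8/15, 14/15] . (h_Q, h_R) = 1

Solving yields:
  h_Q = 5/2
  h_R = 5/2

Starting state is R, so the expected hitting time is h_R = 5/2.

Answer: 5/2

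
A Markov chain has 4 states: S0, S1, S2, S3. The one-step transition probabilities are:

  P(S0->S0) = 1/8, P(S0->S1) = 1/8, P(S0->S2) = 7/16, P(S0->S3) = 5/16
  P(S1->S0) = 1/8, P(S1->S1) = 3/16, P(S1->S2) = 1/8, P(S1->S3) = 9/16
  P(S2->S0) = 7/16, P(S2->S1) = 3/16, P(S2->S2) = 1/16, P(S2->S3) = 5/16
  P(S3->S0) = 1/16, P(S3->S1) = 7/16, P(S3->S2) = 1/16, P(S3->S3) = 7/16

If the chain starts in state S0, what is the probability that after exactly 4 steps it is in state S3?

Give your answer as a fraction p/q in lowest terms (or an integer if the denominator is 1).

Answer: 443/1024

Derivation:
Computing P^4 by repeated multiplication:
P^1 =
  S0: [1/8, 1/8, 7/16, 5/16]
  S1: [1/8, 3/16, 1/8, 9/16]
  S2: [7/16, 3/16, 1/16, 5/16]
  S3: [1/16, 7/16, 1/16, 7/16]
P^2 =
  S0: [31/128, 33/128, 15/128, 49/128]
  S1: [33/256, 41/128, 31/256, 55/128]
  S2: [1/8, 61/256, 61/256, 51/128]
  S3: [15/128, 75/256, 29/256, 61/128]
P^3 =
  S0: [141/1024, 549/2048, 347/2048, 435/1024]
  S1: [557/4096, 1175/4096, 67/512, 457/1024]
  S2: [715/4096, 143/512, 509/4096, 27/64]
  S3: [535/4096, 613/2048, 511/4096, 57/128]
P^4 =
  S0: [4961/32768, 4671/16384, 4289/32768, 443/1024]
  S1: [2261/16384, 19043/65536, 8613/65536, 7209/16384]
  S2: [9009/65536, 18485/65536, 4765/32768, 891/2048]
  S3: [8923/65536, 19049/65536, 2133/16384, 3629/8192]

(P^4)[S0 -> S3] = 443/1024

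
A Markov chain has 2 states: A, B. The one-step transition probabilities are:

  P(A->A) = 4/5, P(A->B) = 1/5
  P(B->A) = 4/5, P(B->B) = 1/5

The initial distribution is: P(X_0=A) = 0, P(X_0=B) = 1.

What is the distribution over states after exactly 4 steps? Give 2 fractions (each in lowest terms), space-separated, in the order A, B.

Propagating the distribution step by step (d_{t+1} = d_t * P):
d_0 = (A=0, B=1)
  d_1[A] = 0*4/5 + 1*4/5 = 4/5
  d_1[B] = 0*1/5 + 1*1/5 = 1/5
d_1 = (A=4/5, B=1/5)
  d_2[A] = 4/5*4/5 + 1/5*4/5 = 4/5
  d_2[B] = 4/5*1/5 + 1/5*1/5 = 1/5
d_2 = (A=4/5, B=1/5)
  d_3[A] = 4/5*4/5 + 1/5*4/5 = 4/5
  d_3[B] = 4/5*1/5 + 1/5*1/5 = 1/5
d_3 = (A=4/5, B=1/5)
  d_4[A] = 4/5*4/5 + 1/5*4/5 = 4/5
  d_4[B] = 4/5*1/5 + 1/5*1/5 = 1/5
d_4 = (A=4/5, B=1/5)

Answer: 4/5 1/5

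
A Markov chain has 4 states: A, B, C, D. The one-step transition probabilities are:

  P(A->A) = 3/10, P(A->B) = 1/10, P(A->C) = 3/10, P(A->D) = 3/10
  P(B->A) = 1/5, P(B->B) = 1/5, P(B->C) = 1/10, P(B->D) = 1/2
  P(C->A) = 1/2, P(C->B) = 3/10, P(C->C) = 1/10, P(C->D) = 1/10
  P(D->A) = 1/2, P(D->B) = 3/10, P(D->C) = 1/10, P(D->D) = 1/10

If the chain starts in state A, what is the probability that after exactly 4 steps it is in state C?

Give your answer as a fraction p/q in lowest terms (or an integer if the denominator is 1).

Answer: 849/5000

Derivation:
Computing P^4 by repeated multiplication:
P^1 =
  A: [3/10, 1/10, 3/10, 3/10]
  B: [1/5, 1/5, 1/10, 1/2]
  C: [1/2, 3/10, 1/10, 1/10]
  D: [1/2, 3/10, 1/10, 1/10]
P^2 =
  A: [41/100, 23/100, 4/25, 1/5]
  B: [2/5, 6/25, 7/50, 11/50]
  C: [31/100, 17/100, 1/5, 8/25]
  D: [31/100, 17/100, 1/5, 8/25]
P^3 =
  A: [349/1000, 39/200, 91/500, 137/500]
  B: [87/250, 49/250, 9/50, 69/250]
  C: [387/1000, 221/1000, 81/500, 23/100]
  D: [387/1000, 221/1000, 81/500, 23/100]
P^4 =
  A: [3717/10000, 2107/10000, 849/5000, 1239/5000]
  B: [929/2500, 527/2500, 106/625, 31/125]
  C: [3563/10000, 401/2000, 887/5000, 1329/5000]
  D: [3563/10000, 401/2000, 887/5000, 1329/5000]

(P^4)[A -> C] = 849/5000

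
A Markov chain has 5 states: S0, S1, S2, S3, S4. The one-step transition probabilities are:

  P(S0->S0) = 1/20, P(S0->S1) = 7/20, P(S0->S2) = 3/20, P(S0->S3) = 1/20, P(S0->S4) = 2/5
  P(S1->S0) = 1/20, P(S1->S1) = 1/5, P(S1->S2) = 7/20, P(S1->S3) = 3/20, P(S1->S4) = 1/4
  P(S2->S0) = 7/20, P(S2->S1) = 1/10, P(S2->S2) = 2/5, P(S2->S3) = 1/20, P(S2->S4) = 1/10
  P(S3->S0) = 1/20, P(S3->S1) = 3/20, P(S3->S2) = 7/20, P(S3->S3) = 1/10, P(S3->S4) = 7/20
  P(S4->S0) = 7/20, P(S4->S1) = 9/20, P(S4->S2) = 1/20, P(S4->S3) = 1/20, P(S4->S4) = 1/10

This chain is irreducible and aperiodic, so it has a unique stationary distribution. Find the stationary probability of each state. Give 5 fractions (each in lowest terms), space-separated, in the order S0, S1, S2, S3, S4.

Answer: 35149/182498 23070/91249 23708/91249 7231/91249 39331/182498

Derivation:
The stationary distribution satisfies pi = pi * P, i.e.:
  pi_S0 = 1/20*pi_S0 + 1/20*pi_S1 + 7/20*pi_S2 + 1/20*pi_S3 + 7/20*pi_S4
  pi_S1 = 7/20*pi_S0 + 1/5*pi_S1 + 1/10*pi_S2 + 3/20*pi_S3 + 9/20*pi_S4
  pi_S2 = 3/20*pi_S0 + 7/20*pi_S1 + 2/5*pi_S2 + 7/20*pi_S3 + 1/20*pi_S4
  pi_S3 = 1/20*pi_S0 + 3/20*pi_S1 + 1/20*pi_S2 + 1/10*pi_S3 + 1/20*pi_S4
  pi_S4 = 2/5*pi_S0 + 1/4*pi_S1 + 1/10*pi_S2 + 7/20*pi_S3 + 1/10*pi_S4
with normalization: pi_S0 + pi_S1 + pi_S2 + pi_S3 + pi_S4 = 1.

Using the first 4 balance equations plus normalization, the linear system A*pi = b is:
  [-19/20, 1/20, 7/20, 1/20, 7/20] . pi = 0
  [7/20, -4/5, 1/10, 3/20, 9/20] . pi = 0
  [3/20, 7/20, -3/5, 7/20, 1/20] . pi = 0
  [1/20, 3/20, 1/20, -9/10, 1/20] . pi = 0
  [1, 1, 1, 1, 1] . pi = 1

Solving yields:
  pi_S0 = 35149/182498
  pi_S1 = 23070/91249
  pi_S2 = 23708/91249
  pi_S3 = 7231/91249
  pi_S4 = 39331/182498

Verification (pi * P):
  35149/182498*1/20 + 23070/91249*1/20 + 23708/91249*7/20 + 7231/91249*1/20 + 39331/182498*7/20 = 35149/182498 = pi_S0  (ok)
  35149/182498*7/20 + 23070/91249*1/5 + 23708/91249*1/10 + 7231/91249*3/20 + 39331/182498*9/20 = 23070/91249 = pi_S1  (ok)
  35149/182498*3/20 + 23070/91249*7/20 + 23708/91249*2/5 + 7231/91249*7/20 + 39331/182498*1/20 = 23708/91249 = pi_S2  (ok)
  35149/182498*1/20 + 23070/91249*3/20 + 23708/91249*1/20 + 7231/91249*1/10 + 39331/182498*1/20 = 7231/91249 = pi_S3  (ok)
  35149/182498*2/5 + 23070/91249*1/4 + 23708/91249*1/10 + 7231/91249*7/20 + 39331/182498*1/10 = 39331/182498 = pi_S4  (ok)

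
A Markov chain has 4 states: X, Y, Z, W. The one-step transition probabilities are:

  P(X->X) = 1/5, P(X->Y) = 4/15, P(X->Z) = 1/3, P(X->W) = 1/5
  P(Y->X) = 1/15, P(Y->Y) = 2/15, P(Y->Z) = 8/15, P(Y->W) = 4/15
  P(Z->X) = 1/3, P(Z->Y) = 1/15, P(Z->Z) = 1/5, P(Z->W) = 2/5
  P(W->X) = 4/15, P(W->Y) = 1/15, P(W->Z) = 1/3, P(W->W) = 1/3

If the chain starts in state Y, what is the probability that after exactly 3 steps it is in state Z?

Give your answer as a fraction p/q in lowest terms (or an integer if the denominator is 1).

Computing P^3 by repeated multiplication:
P^1 =
  X: [1/5, 4/15, 1/3, 1/5]
  Y: [1/15, 2/15, 8/15, 4/15]
  Z: [1/3, 1/15, 1/5, 2/5]
  W: [4/15, 1/15, 1/3, 1/3]
P^2 =
  X: [2/9, 28/225, 77/225, 14/45]
  Y: [61/225, 4/45, 13/45, 79/225]
  Z: [11/45, 31/225, 8/25, 67/225]
  W: [58/225, 28/225, 68/225, 71/225]
P^3 =
  X: [281/1125, 403/3375, 211/675, 358/1125]
  Y: [844/3375, 428/3375, 211/675, 1048/3375]
  Z: [824/3375, 421/3375, 358/1125, 352/1125]
  W: [826/3375, 427/3375, 1073/3375, 1049/3375]

(P^3)[Y -> Z] = 211/675

Answer: 211/675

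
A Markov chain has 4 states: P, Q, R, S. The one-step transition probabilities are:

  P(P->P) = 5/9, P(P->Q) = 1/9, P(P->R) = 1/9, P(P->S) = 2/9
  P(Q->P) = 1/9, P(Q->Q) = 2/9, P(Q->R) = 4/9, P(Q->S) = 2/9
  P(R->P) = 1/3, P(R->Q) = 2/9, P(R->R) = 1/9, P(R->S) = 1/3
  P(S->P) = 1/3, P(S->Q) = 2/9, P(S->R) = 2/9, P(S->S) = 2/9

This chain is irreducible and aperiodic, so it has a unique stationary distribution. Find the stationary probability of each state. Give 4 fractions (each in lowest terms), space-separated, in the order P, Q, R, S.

The stationary distribution satisfies pi = pi * P, i.e.:
  pi_P = 5/9*pi_P + 1/9*pi_Q + 1/3*pi_R + 1/3*pi_S
  pi_Q = 1/9*pi_P + 2/9*pi_Q + 2/9*pi_R + 2/9*pi_S
  pi_R = 1/9*pi_P + 4/9*pi_Q + 1/9*pi_R + 2/9*pi_S
  pi_S = 2/9*pi_P + 2/9*pi_Q + 1/3*pi_R + 2/9*pi_S
with normalization: pi_P + pi_Q + pi_R + pi_S = 1.

Using the first 3 balance equations plus normalization, the linear system A*pi = b is:
  [-4/9, 1/9, 1/3, 1/3] . pi = 0
  [1/9, -7/9, 2/9, 2/9] . pi = 0
  [1/9, 4/9, -8/9, 2/9] . pi = 0
  [1, 1, 1, 1] . pi = 1

Solving yields:
  pi_P = 23/61
  pi_Q = 11/61
  pi_R = 121/610
  pi_S = 149/610

Verification (pi * P):
  23/61*5/9 + 11/61*1/9 + 121/610*1/3 + 149/610*1/3 = 23/61 = pi_P  (ok)
  23/61*1/9 + 11/61*2/9 + 121/610*2/9 + 149/610*2/9 = 11/61 = pi_Q  (ok)
  23/61*1/9 + 11/61*4/9 + 121/610*1/9 + 149/610*2/9 = 121/610 = pi_R  (ok)
  23/61*2/9 + 11/61*2/9 + 121/610*1/3 + 149/610*2/9 = 149/610 = pi_S  (ok)

Answer: 23/61 11/61 121/610 149/610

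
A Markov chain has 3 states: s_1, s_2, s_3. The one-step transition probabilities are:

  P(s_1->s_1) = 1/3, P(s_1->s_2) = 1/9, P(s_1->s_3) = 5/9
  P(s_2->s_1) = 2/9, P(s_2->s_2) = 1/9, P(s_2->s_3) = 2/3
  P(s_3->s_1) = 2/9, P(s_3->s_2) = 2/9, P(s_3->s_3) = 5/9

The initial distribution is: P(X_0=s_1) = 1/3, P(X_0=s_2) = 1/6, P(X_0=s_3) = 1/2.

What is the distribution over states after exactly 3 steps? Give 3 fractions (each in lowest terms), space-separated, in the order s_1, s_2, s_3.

Propagating the distribution step by step (d_{t+1} = d_t * P):
d_0 = (s_1=1/3, s_2=1/6, s_3=1/2)
  d_1[s_1] = 1/3*1/3 + 1/6*2/9 + 1/2*2/9 = 7/27
  d_1[s_2] = 1/3*1/9 + 1/6*1/9 + 1/2*2/9 = 1/6
  d_1[s_3] = 1/3*5/9 + 1/6*2/3 + 1/2*5/9 = 31/54
d_1 = (s_1=7/27, s_2=1/6, s_3=31/54)
  d_2[s_1] = 7/27*1/3 + 1/6*2/9 + 31/54*2/9 = 61/243
  d_2[s_2] = 7/27*1/9 + 1/6*1/9 + 31/54*2/9 = 85/486
  d_2[s_3] = 7/27*5/9 + 1/6*2/3 + 31/54*5/9 = 31/54
d_2 = (s_1=61/243, s_2=85/486, s_3=31/54)
  d_3[s_1] = 61/243*1/3 + 85/486*2/9 + 31/54*2/9 = 547/2187
  d_3[s_2] = 61/243*1/9 + 85/486*1/9 + 31/54*2/9 = 85/486
  d_3[s_3] = 61/243*5/9 + 85/486*2/3 + 31/54*5/9 = 2515/4374
d_3 = (s_1=547/2187, s_2=85/486, s_3=2515/4374)

Answer: 547/2187 85/486 2515/4374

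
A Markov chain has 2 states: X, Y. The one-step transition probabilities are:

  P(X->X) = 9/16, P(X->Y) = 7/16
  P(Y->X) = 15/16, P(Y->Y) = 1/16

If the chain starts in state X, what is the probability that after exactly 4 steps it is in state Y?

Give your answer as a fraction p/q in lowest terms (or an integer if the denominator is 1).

Answer: 2555/8192

Derivation:
Computing P^4 by repeated multiplication:
P^1 =
  X: [9/16, 7/16]
  Y: [15/16, 1/16]
P^2 =
  X: [93/128, 35/128]
  Y: [75/128, 53/128]
P^3 =
  X: [681/1024, 343/1024]
  Y: [735/1024, 289/1024]
P^4 =
  X: [5637/8192, 2555/8192]
  Y: [5475/8192, 2717/8192]

(P^4)[X -> Y] = 2555/8192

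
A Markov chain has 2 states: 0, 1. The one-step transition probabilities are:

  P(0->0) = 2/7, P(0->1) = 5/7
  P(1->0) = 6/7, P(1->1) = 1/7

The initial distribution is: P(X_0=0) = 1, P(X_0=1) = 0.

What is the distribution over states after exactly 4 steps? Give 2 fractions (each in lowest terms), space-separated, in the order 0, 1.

Answer: 1426/2401 975/2401

Derivation:
Propagating the distribution step by step (d_{t+1} = d_t * P):
d_0 = (0=1, 1=0)
  d_1[0] = 1*2/7 + 0*6/7 = 2/7
  d_1[1] = 1*5/7 + 0*1/7 = 5/7
d_1 = (0=2/7, 1=5/7)
  d_2[0] = 2/7*2/7 + 5/7*6/7 = 34/49
  d_2[1] = 2/7*5/7 + 5/7*1/7 = 15/49
d_2 = (0=34/49, 1=15/49)
  d_3[0] = 34/49*2/7 + 15/49*6/7 = 158/343
  d_3[1] = 34/49*5/7 + 15/49*1/7 = 185/343
d_3 = (0=158/343, 1=185/343)
  d_4[0] = 158/343*2/7 + 185/343*6/7 = 1426/2401
  d_4[1] = 158/343*5/7 + 185/343*1/7 = 975/2401
d_4 = (0=1426/2401, 1=975/2401)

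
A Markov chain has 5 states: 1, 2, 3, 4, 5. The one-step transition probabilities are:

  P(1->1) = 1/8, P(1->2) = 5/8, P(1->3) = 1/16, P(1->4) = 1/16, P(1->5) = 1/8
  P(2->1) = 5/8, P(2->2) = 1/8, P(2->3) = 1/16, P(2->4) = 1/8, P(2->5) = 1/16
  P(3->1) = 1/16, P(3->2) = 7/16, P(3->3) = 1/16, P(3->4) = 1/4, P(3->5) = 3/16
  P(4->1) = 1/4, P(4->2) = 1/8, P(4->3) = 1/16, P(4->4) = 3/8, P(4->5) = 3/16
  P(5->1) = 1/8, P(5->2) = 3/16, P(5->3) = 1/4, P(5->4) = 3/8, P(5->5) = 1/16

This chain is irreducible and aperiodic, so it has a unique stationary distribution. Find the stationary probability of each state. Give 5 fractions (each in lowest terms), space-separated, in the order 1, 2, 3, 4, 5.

Answer: 2058/6911 21249/69110 2911/34555 2689/13822 4007/34555

Derivation:
The stationary distribution satisfies pi = pi * P, i.e.:
  pi_1 = 1/8*pi_1 + 5/8*pi_2 + 1/16*pi_3 + 1/4*pi_4 + 1/8*pi_5
  pi_2 = 5/8*pi_1 + 1/8*pi_2 + 7/16*pi_3 + 1/8*pi_4 + 3/16*pi_5
  pi_3 = 1/16*pi_1 + 1/16*pi_2 + 1/16*pi_3 + 1/16*pi_4 + 1/4*pi_5
  pi_4 = 1/16*pi_1 + 1/8*pi_2 + 1/4*pi_3 + 3/8*pi_4 + 3/8*pi_5
  pi_5 = 1/8*pi_1 + 1/16*pi_2 + 3/16*pi_3 + 3/16*pi_4 + 1/16*pi_5
with normalization: pi_1 + pi_2 + pi_3 + pi_4 + pi_5 = 1.

Using the first 4 balance equations plus normalization, the linear system A*pi = b is:
  [-7/8, 5/8, 1/16, 1/4, 1/8] . pi = 0
  [5/8, -7/8, 7/16, 1/8, 3/16] . pi = 0
  [1/16, 1/16, -15/16, 1/16, 1/4] . pi = 0
  [1/16, 1/8, 1/4, -5/8, 3/8] . pi = 0
  [1, 1, 1, 1, 1] . pi = 1

Solving yields:
  pi_1 = 2058/6911
  pi_2 = 21249/69110
  pi_3 = 2911/34555
  pi_4 = 2689/13822
  pi_5 = 4007/34555

Verification (pi * P):
  2058/6911*1/8 + 21249/69110*5/8 + 2911/34555*1/16 + 2689/13822*1/4 + 4007/34555*1/8 = 2058/6911 = pi_1  (ok)
  2058/6911*5/8 + 21249/69110*1/8 + 2911/34555*7/16 + 2689/13822*1/8 + 4007/34555*3/16 = 21249/69110 = pi_2  (ok)
  2058/6911*1/16 + 21249/69110*1/16 + 2911/34555*1/16 + 2689/13822*1/16 + 4007/34555*1/4 = 2911/34555 = pi_3  (ok)
  2058/6911*1/16 + 21249/69110*1/8 + 2911/34555*1/4 + 2689/13822*3/8 + 4007/34555*3/8 = 2689/13822 = pi_4  (ok)
  2058/6911*1/8 + 21249/69110*1/16 + 2911/34555*3/16 + 2689/13822*3/16 + 4007/34555*1/16 = 4007/34555 = pi_5  (ok)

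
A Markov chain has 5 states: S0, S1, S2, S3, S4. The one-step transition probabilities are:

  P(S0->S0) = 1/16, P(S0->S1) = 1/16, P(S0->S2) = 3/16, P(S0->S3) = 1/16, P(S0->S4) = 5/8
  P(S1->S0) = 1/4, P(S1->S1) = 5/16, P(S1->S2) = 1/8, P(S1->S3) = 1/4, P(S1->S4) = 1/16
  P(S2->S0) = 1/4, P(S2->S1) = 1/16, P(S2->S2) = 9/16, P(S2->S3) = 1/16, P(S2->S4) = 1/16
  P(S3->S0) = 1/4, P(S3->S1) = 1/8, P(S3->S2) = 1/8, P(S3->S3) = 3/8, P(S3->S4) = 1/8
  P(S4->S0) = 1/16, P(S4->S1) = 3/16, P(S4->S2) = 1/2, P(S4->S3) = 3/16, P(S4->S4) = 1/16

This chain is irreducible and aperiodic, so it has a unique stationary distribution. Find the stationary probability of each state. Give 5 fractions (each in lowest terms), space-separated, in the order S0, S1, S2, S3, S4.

Answer: 856/4681 588/4681 1682/4681 735/4681 820/4681

Derivation:
The stationary distribution satisfies pi = pi * P, i.e.:
  pi_S0 = 1/16*pi_S0 + 1/4*pi_S1 + 1/4*pi_S2 + 1/4*pi_S3 + 1/16*pi_S4
  pi_S1 = 1/16*pi_S0 + 5/16*pi_S1 + 1/16*pi_S2 + 1/8*pi_S3 + 3/16*pi_S4
  pi_S2 = 3/16*pi_S0 + 1/8*pi_S1 + 9/16*pi_S2 + 1/8*pi_S3 + 1/2*pi_S4
  pi_S3 = 1/16*pi_S0 + 1/4*pi_S1 + 1/16*pi_S2 + 3/8*pi_S3 + 3/16*pi_S4
  pi_S4 = 5/8*pi_S0 + 1/16*pi_S1 + 1/16*pi_S2 + 1/8*pi_S3 + 1/16*pi_S4
with normalization: pi_S0 + pi_S1 + pi_S2 + pi_S3 + pi_S4 = 1.

Using the first 4 balance equations plus normalization, the linear system A*pi = b is:
  [-15/16, 1/4, 1/4, 1/4, 1/16] . pi = 0
  [1/16, -11/16, 1/16, 1/8, 3/16] . pi = 0
  [3/16, 1/8, -7/16, 1/8, 1/2] . pi = 0
  [1/16, 1/4, 1/16, -5/8, 3/16] . pi = 0
  [1, 1, 1, 1, 1] . pi = 1

Solving yields:
  pi_S0 = 856/4681
  pi_S1 = 588/4681
  pi_S2 = 1682/4681
  pi_S3 = 735/4681
  pi_S4 = 820/4681

Verification (pi * P):
  856/4681*1/16 + 588/4681*1/4 + 1682/4681*1/4 + 735/4681*1/4 + 820/4681*1/16 = 856/4681 = pi_S0  (ok)
  856/4681*1/16 + 588/4681*5/16 + 1682/4681*1/16 + 735/4681*1/8 + 820/4681*3/16 = 588/4681 = pi_S1  (ok)
  856/4681*3/16 + 588/4681*1/8 + 1682/4681*9/16 + 735/4681*1/8 + 820/4681*1/2 = 1682/4681 = pi_S2  (ok)
  856/4681*1/16 + 588/4681*1/4 + 1682/4681*1/16 + 735/4681*3/8 + 820/4681*3/16 = 735/4681 = pi_S3  (ok)
  856/4681*5/8 + 588/4681*1/16 + 1682/4681*1/16 + 735/4681*1/8 + 820/4681*1/16 = 820/4681 = pi_S4  (ok)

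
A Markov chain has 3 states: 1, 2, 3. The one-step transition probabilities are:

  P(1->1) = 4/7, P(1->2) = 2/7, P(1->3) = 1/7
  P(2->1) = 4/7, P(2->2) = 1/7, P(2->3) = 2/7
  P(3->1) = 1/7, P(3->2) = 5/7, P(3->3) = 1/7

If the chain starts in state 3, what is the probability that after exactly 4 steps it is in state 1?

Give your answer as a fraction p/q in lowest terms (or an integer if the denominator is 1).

Computing P^4 by repeated multiplication:
P^1 =
  1: [4/7, 2/7, 1/7]
  2: [4/7, 1/7, 2/7]
  3: [1/7, 5/7, 1/7]
P^2 =
  1: [25/49, 15/49, 9/49]
  2: [22/49, 19/49, 8/49]
  3: [25/49, 12/49, 12/49]
P^3 =
  1: [169/343, 110/343, 64/343]
  2: [172/343, 103/343, 68/343]
  3: [160/343, 122/343, 61/343]
P^4 =
  1: [1180/2401, 768/2401, 453/2401]
  2: [1168/2401, 787/2401, 446/2401]
  3: [1189/2401, 747/2401, 465/2401]

(P^4)[3 -> 1] = 1189/2401

Answer: 1189/2401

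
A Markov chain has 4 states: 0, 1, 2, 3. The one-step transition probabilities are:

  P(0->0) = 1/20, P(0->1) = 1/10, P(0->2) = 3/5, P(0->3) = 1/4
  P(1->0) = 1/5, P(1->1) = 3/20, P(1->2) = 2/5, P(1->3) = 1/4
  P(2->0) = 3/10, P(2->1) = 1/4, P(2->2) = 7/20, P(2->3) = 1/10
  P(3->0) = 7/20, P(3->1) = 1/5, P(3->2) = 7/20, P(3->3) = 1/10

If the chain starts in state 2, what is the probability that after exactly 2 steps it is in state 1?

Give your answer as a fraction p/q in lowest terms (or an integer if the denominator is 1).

Answer: 7/40

Derivation:
Computing P^2 by repeated multiplication:
P^1 =
  0: [1/20, 1/10, 3/5, 1/4]
  1: [1/5, 3/20, 2/5, 1/4]
  2: [3/10, 1/4, 7/20, 1/10]
  3: [7/20, 1/5, 7/20, 1/10]
P^2 =
  0: [29/100, 11/50, 147/400, 49/400]
  1: [99/400, 77/400, 163/400, 61/400]
  2: [41/200, 7/40, 7/16, 73/400]
  3: [79/400, 69/400, 179/400, 73/400]

(P^2)[2 -> 1] = 7/40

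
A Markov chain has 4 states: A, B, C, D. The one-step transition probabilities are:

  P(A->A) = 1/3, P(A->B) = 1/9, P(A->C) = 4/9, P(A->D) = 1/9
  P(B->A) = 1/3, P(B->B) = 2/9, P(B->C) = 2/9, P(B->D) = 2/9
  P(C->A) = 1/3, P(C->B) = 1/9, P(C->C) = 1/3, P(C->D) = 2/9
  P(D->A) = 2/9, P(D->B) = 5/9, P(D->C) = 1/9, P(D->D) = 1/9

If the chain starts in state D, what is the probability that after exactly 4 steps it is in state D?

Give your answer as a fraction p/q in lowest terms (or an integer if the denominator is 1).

Computing P^4 by repeated multiplication:
P^1 =
  A: [1/3, 1/9, 4/9, 1/9]
  B: [1/3, 2/9, 2/9, 2/9]
  C: [1/3, 1/9, 1/3, 2/9]
  D: [2/9, 5/9, 1/9, 1/9]
P^2 =
  A: [26/81, 14/81, 1/3, 14/81]
  B: [25/81, 19/81, 8/27, 13/81]
  C: [25/81, 2/9, 25/81, 13/81]
  D: [26/81, 2/9, 22/81, 5/27]
P^3 =
  A: [229/729, 151/729, 227/729, 122/729]
  B: [230/729, 152/729, 223/729, 124/729]
  C: [230/729, 151/729, 224/729, 124/729]
  D: [76/243, 53/243, 221/729, 121/729]
P^4 =
  A: [2065/6561, 152/729, 2021/6561, 41/243]
  B: [2063/6561, 17/81, 2017/6561, 368/2187]
  C: [2063/6561, 1376/6561, 2018/6561, 368/2187]
  D: [2066/6561, 1372/6561, 2014/6561, 1109/6561]

(P^4)[D -> D] = 1109/6561

Answer: 1109/6561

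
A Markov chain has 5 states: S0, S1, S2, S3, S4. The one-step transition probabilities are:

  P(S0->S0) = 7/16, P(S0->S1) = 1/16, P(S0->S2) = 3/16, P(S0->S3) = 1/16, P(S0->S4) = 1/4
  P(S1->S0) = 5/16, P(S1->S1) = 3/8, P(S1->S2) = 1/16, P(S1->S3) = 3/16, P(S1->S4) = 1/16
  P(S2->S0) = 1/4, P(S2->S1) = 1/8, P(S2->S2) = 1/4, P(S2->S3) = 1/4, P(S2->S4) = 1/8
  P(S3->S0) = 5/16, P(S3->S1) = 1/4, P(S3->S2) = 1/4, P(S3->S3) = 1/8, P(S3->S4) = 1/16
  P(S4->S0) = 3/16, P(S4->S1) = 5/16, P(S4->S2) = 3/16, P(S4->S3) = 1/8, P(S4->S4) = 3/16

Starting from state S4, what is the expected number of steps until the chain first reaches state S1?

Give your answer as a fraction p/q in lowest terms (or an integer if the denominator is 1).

Answer: 23096/4449

Derivation:
Let h_i = expected steps to first reach S1 from state i.
Boundary: h_S1 = 0.
First-step equations for the other states:
  h_S0 = 1 + 7/16*h_S0 + 1/16*h_S1 + 3/16*h_S2 + 1/16*h_S3 + 1/4*h_S4
  h_S2 = 1 + 1/4*h_S0 + 1/8*h_S1 + 1/4*h_S2 + 1/4*h_S3 + 1/8*h_S4
  h_S3 = 1 + 5/16*h_S0 + 1/4*h_S1 + 1/4*h_S2 + 1/8*h_S3 + 1/16*h_S4
  h_S4 = 1 + 3/16*h_S0 + 5/16*h_S1 + 3/16*h_S2 + 1/8*h_S3 + 3/16*h_S4

Substituting h_S1 = 0 and rearranging gives the linear system (I - Q) h = 1:
  [9/16, -3/16, -1/16, -1/4] . (h_S0, h_S2, h_S3, h_S4) = 1
  [-1/4, 3/4, -1/4, -1/8] . (h_S0, h_S2, h_S3, h_S4) = 1
  [-5/16, -1/4, 7/8, -1/16] . (h_S0, h_S2, h_S3, h_S4) = 1
  [-3/16, -3/16, -1/8, 13/16] . (h_S0, h_S2, h_S3, h_S4) = 1

Solving yields:
  h_S0 = 30568/4449
  h_S2 = 28576/4449
  h_S3 = 25816/4449
  h_S4 = 23096/4449

Starting state is S4, so the expected hitting time is h_S4 = 23096/4449.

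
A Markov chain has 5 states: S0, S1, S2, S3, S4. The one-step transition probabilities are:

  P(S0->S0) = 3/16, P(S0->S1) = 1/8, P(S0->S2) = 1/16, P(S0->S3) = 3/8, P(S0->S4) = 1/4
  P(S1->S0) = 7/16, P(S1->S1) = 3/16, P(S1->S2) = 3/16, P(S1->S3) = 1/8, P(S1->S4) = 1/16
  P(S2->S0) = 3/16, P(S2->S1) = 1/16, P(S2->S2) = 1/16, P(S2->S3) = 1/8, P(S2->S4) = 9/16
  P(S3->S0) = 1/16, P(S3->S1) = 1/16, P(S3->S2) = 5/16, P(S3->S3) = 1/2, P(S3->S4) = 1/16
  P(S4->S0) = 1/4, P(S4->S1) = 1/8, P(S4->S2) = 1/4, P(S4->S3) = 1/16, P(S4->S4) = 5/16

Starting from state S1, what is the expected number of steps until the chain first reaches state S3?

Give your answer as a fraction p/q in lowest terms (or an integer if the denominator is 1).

Answer: 33520/6023

Derivation:
Let h_i = expected steps to first reach S3 from state i.
Boundary: h_S3 = 0.
First-step equations for the other states:
  h_S0 = 1 + 3/16*h_S0 + 1/8*h_S1 + 1/16*h_S2 + 3/8*h_S3 + 1/4*h_S4
  h_S1 = 1 + 7/16*h_S0 + 3/16*h_S1 + 3/16*h_S2 + 1/8*h_S3 + 1/16*h_S4
  h_S2 = 1 + 3/16*h_S0 + 1/16*h_S1 + 1/16*h_S2 + 1/8*h_S3 + 9/16*h_S4
  h_S4 = 1 + 1/4*h_S0 + 1/8*h_S1 + 1/4*h_S2 + 1/16*h_S3 + 5/16*h_S4

Substituting h_S3 = 0 and rearranging gives the linear system (I - Q) h = 1:
  [13/16, -1/8, -1/16, -1/4] . (h_S0, h_S1, h_S2, h_S4) = 1
  [-7/16, 13/16, -3/16, -1/16] . (h_S0, h_S1, h_S2, h_S4) = 1
  [-3/16, -1/16, 15/16, -9/16] . (h_S0, h_S1, h_S2, h_S4) = 1
  [-1/4, -1/8, -1/4, 11/16] . (h_S0, h_S1, h_S2, h_S4) = 1

Solving yields:
  h_S0 = 27168/6023
  h_S1 = 33520/6023
  h_S2 = 37008/6023
  h_S4 = 38192/6023

Starting state is S1, so the expected hitting time is h_S1 = 33520/6023.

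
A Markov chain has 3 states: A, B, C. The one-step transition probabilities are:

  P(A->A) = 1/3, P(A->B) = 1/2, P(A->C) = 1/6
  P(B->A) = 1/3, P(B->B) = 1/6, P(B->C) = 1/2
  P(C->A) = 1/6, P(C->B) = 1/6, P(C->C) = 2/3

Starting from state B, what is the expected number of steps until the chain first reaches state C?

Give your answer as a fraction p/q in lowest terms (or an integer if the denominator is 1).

Let h_i = expected steps to first reach C from state i.
Boundary: h_C = 0.
First-step equations for the other states:
  h_A = 1 + 1/3*h_A + 1/2*h_B + 1/6*h_C
  h_B = 1 + 1/3*h_A + 1/6*h_B + 1/2*h_C

Substituting h_C = 0 and rearranging gives the linear system (I - Q) h = 1:
  [2/3, -1/2] . (h_A, h_B) = 1
  [-1/3, 5/6] . (h_A, h_B) = 1

Solving yields:
  h_A = 24/7
  h_B = 18/7

Starting state is B, so the expected hitting time is h_B = 18/7.

Answer: 18/7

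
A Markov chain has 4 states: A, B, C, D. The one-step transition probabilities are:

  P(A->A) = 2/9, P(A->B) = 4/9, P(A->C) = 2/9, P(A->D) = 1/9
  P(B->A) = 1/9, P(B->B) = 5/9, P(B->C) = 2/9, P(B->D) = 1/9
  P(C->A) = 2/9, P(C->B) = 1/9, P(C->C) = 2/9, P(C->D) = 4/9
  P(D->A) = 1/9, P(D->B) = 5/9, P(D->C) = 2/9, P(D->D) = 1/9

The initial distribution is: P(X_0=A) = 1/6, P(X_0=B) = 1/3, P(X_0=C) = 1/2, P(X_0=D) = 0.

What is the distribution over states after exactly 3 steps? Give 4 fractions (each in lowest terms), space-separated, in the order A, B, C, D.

Answer: 335/2187 961/2187 2/9 5/27

Derivation:
Propagating the distribution step by step (d_{t+1} = d_t * P):
d_0 = (A=1/6, B=1/3, C=1/2, D=0)
  d_1[A] = 1/6*2/9 + 1/3*1/9 + 1/2*2/9 + 0*1/9 = 5/27
  d_1[B] = 1/6*4/9 + 1/3*5/9 + 1/2*1/9 + 0*5/9 = 17/54
  d_1[C] = 1/6*2/9 + 1/3*2/9 + 1/2*2/9 + 0*2/9 = 2/9
  d_1[D] = 1/6*1/9 + 1/3*1/9 + 1/2*4/9 + 0*1/9 = 5/18
d_1 = (A=5/27, B=17/54, C=2/9, D=5/18)
  d_2[A] = 5/27*2/9 + 17/54*1/9 + 2/9*2/9 + 5/18*1/9 = 38/243
  d_2[B] = 5/27*4/9 + 17/54*5/9 + 2/9*1/9 + 5/18*5/9 = 106/243
  d_2[C] = 5/27*2/9 + 17/54*2/9 + 2/9*2/9 + 5/18*2/9 = 2/9
  d_2[D] = 5/27*1/9 + 17/54*1/9 + 2/9*4/9 + 5/18*1/9 = 5/27
d_2 = (A=38/243, B=106/243, C=2/9, D=5/27)
  d_3[A] = 38/243*2/9 + 106/243*1/9 + 2/9*2/9 + 5/27*1/9 = 335/2187
  d_3[B] = 38/243*4/9 + 106/243*5/9 + 2/9*1/9 + 5/27*5/9 = 961/2187
  d_3[C] = 38/243*2/9 + 106/243*2/9 + 2/9*2/9 + 5/27*2/9 = 2/9
  d_3[D] = 38/243*1/9 + 106/243*1/9 + 2/9*4/9 + 5/27*1/9 = 5/27
d_3 = (A=335/2187, B=961/2187, C=2/9, D=5/27)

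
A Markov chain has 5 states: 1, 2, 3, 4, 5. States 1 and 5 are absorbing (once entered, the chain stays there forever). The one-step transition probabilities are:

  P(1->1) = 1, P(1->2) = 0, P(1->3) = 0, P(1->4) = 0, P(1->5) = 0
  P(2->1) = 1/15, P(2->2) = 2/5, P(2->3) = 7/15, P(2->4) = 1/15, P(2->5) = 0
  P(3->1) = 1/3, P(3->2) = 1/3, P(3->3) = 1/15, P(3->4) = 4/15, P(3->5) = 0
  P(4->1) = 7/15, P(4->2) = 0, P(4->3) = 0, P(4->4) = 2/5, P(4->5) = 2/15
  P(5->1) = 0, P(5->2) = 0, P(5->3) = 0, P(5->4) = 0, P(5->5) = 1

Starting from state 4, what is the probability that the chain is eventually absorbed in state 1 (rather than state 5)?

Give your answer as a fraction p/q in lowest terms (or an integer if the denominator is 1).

Answer: 7/9

Derivation:
Let a_i = P(absorbed in 1 | start in state i).
Boundary conditions: a_1 = 1, a_5 = 0.
For each transient state i, a_i = sum_j P(i->j) * a_j:
  a_2 = 1/15*a_1 + 2/5*a_2 + 7/15*a_3 + 1/15*a_4 + 0*a_5
  a_3 = 1/3*a_1 + 1/3*a_2 + 1/15*a_3 + 4/15*a_4 + 0*a_5
  a_4 = 7/15*a_1 + 0*a_2 + 0*a_3 + 2/5*a_4 + 2/15*a_5

Substituting a_1 = 1 and a_5 = 0, rearrange to (I - Q) a = r where r[i] = P(i -> 1):
  [3/5, -7/15, -1/15] . (a_2, a_3, a_4) = 1/15
  [-1/3, 14/15, -4/15] . (a_2, a_3, a_4) = 1/3
  [0, 0, 3/5] . (a_2, a_3, a_4) = 7/15

Solving yields:
  a_2 = 35/39
  a_3 = 737/819
  a_4 = 7/9

Starting state is 4, so the absorption probability is a_4 = 7/9.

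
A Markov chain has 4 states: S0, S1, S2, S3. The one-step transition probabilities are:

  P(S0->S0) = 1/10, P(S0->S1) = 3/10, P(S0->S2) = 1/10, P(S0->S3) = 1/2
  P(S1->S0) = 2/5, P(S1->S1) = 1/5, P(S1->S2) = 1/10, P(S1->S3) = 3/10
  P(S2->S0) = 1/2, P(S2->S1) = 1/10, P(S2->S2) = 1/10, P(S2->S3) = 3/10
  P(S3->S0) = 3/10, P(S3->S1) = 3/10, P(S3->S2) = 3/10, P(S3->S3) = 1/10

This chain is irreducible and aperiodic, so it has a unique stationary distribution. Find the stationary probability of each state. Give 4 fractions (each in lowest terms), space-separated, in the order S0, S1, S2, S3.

Answer: 117/394 48/197 63/394 59/197

Derivation:
The stationary distribution satisfies pi = pi * P, i.e.:
  pi_S0 = 1/10*pi_S0 + 2/5*pi_S1 + 1/2*pi_S2 + 3/10*pi_S3
  pi_S1 = 3/10*pi_S0 + 1/5*pi_S1 + 1/10*pi_S2 + 3/10*pi_S3
  pi_S2 = 1/10*pi_S0 + 1/10*pi_S1 + 1/10*pi_S2 + 3/10*pi_S3
  pi_S3 = 1/2*pi_S0 + 3/10*pi_S1 + 3/10*pi_S2 + 1/10*pi_S3
with normalization: pi_S0 + pi_S1 + pi_S2 + pi_S3 = 1.

Using the first 3 balance equations plus normalization, the linear system A*pi = b is:
  [-9/10, 2/5, 1/2, 3/10] . pi = 0
  [3/10, -4/5, 1/10, 3/10] . pi = 0
  [1/10, 1/10, -9/10, 3/10] . pi = 0
  [1, 1, 1, 1] . pi = 1

Solving yields:
  pi_S0 = 117/394
  pi_S1 = 48/197
  pi_S2 = 63/394
  pi_S3 = 59/197

Verification (pi * P):
  117/394*1/10 + 48/197*2/5 + 63/394*1/2 + 59/197*3/10 = 117/394 = pi_S0  (ok)
  117/394*3/10 + 48/197*1/5 + 63/394*1/10 + 59/197*3/10 = 48/197 = pi_S1  (ok)
  117/394*1/10 + 48/197*1/10 + 63/394*1/10 + 59/197*3/10 = 63/394 = pi_S2  (ok)
  117/394*1/2 + 48/197*3/10 + 63/394*3/10 + 59/197*1/10 = 59/197 = pi_S3  (ok)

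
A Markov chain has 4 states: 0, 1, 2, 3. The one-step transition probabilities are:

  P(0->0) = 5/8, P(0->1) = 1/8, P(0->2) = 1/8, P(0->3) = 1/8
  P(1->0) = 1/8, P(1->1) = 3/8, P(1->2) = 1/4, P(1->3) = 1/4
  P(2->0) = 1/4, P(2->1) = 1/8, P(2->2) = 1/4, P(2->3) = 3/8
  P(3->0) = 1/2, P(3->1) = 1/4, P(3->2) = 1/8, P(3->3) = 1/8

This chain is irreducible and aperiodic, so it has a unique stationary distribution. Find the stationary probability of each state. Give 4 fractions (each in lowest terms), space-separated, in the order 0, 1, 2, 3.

Answer: 143/327 65/327 56/327 21/109

Derivation:
The stationary distribution satisfies pi = pi * P, i.e.:
  pi_0 = 5/8*pi_0 + 1/8*pi_1 + 1/4*pi_2 + 1/2*pi_3
  pi_1 = 1/8*pi_0 + 3/8*pi_1 + 1/8*pi_2 + 1/4*pi_3
  pi_2 = 1/8*pi_0 + 1/4*pi_1 + 1/4*pi_2 + 1/8*pi_3
  pi_3 = 1/8*pi_0 + 1/4*pi_1 + 3/8*pi_2 + 1/8*pi_3
with normalization: pi_0 + pi_1 + pi_2 + pi_3 = 1.

Using the first 3 balance equations plus normalization, the linear system A*pi = b is:
  [-3/8, 1/8, 1/4, 1/2] . pi = 0
  [1/8, -5/8, 1/8, 1/4] . pi = 0
  [1/8, 1/4, -3/4, 1/8] . pi = 0
  [1, 1, 1, 1] . pi = 1

Solving yields:
  pi_0 = 143/327
  pi_1 = 65/327
  pi_2 = 56/327
  pi_3 = 21/109

Verification (pi * P):
  143/327*5/8 + 65/327*1/8 + 56/327*1/4 + 21/109*1/2 = 143/327 = pi_0  (ok)
  143/327*1/8 + 65/327*3/8 + 56/327*1/8 + 21/109*1/4 = 65/327 = pi_1  (ok)
  143/327*1/8 + 65/327*1/4 + 56/327*1/4 + 21/109*1/8 = 56/327 = pi_2  (ok)
  143/327*1/8 + 65/327*1/4 + 56/327*3/8 + 21/109*1/8 = 21/109 = pi_3  (ok)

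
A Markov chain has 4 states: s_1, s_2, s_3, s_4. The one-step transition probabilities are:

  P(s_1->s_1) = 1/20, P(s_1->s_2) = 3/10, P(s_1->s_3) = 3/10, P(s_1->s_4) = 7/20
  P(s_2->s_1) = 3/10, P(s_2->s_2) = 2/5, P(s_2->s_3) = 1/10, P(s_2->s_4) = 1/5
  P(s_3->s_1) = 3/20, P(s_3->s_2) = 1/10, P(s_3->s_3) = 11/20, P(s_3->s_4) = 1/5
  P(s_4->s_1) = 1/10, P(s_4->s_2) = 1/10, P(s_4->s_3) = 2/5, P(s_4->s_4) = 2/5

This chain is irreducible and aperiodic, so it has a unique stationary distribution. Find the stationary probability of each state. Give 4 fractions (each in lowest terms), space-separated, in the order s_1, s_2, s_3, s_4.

The stationary distribution satisfies pi = pi * P, i.e.:
  pi_s_1 = 1/20*pi_s_1 + 3/10*pi_s_2 + 3/20*pi_s_3 + 1/10*pi_s_4
  pi_s_2 = 3/10*pi_s_1 + 2/5*pi_s_2 + 1/10*pi_s_3 + 1/10*pi_s_4
  pi_s_3 = 3/10*pi_s_1 + 1/10*pi_s_2 + 11/20*pi_s_3 + 2/5*pi_s_4
  pi_s_4 = 7/20*pi_s_1 + 1/5*pi_s_2 + 1/5*pi_s_3 + 2/5*pi_s_4
with normalization: pi_s_1 + pi_s_2 + pi_s_3 + pi_s_4 = 1.

Using the first 3 balance equations plus normalization, the linear system A*pi = b is:
  [-19/20, 3/10, 3/20, 1/10] . pi = 0
  [3/10, -3/5, 1/10, 1/10] . pi = 0
  [3/10, 1/10, -9/20, 2/5] . pi = 0
  [1, 1, 1, 1] . pi = 1

Solving yields:
  pi_s_1 = 356/2389
  pi_s_2 = 443/2389
  pi_s_3 = 926/2389
  pi_s_4 = 664/2389

Verification (pi * P):
  356/2389*1/20 + 443/2389*3/10 + 926/2389*3/20 + 664/2389*1/10 = 356/2389 = pi_s_1  (ok)
  356/2389*3/10 + 443/2389*2/5 + 926/2389*1/10 + 664/2389*1/10 = 443/2389 = pi_s_2  (ok)
  356/2389*3/10 + 443/2389*1/10 + 926/2389*11/20 + 664/2389*2/5 = 926/2389 = pi_s_3  (ok)
  356/2389*7/20 + 443/2389*1/5 + 926/2389*1/5 + 664/2389*2/5 = 664/2389 = pi_s_4  (ok)

Answer: 356/2389 443/2389 926/2389 664/2389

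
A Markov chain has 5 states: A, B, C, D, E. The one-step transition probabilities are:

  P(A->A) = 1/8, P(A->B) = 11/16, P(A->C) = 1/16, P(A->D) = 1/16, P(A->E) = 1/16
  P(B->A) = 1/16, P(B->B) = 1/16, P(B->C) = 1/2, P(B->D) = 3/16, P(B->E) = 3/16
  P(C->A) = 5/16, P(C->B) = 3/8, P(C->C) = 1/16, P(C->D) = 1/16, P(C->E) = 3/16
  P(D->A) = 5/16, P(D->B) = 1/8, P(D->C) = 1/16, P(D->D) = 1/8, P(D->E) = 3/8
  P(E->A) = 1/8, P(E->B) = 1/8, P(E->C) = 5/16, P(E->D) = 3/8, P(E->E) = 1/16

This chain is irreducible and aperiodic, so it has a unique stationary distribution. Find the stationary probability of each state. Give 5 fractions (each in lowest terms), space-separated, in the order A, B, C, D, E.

The stationary distribution satisfies pi = pi * P, i.e.:
  pi_A = 1/8*pi_A + 1/16*pi_B + 5/16*pi_C + 5/16*pi_D + 1/8*pi_E
  pi_B = 11/16*pi_A + 1/16*pi_B + 3/8*pi_C + 1/8*pi_D + 1/8*pi_E
  pi_C = 1/16*pi_A + 1/2*pi_B + 1/16*pi_C + 1/16*pi_D + 5/16*pi_E
  pi_D = 1/16*pi_A + 3/16*pi_B + 1/16*pi_C + 1/8*pi_D + 3/8*pi_E
  pi_E = 1/16*pi_A + 3/16*pi_B + 3/16*pi_C + 3/8*pi_D + 1/16*pi_E
with normalization: pi_A + pi_B + pi_C + pi_D + pi_E = 1.

Using the first 4 balance equations plus normalization, the linear system A*pi = b is:
  [-7/8, 1/16, 5/16, 5/16, 1/8] . pi = 0
  [11/16, -15/16, 3/8, 1/8, 1/8] . pi = 0
  [1/16, 1/2, -15/16, 1/16, 5/16] . pi = 0
  [1/16, 3/16, 1/16, -7/8, 3/8] . pi = 0
  [1, 1, 1, 1, 1] . pi = 1

Solving yields:
  pi_A = 19587/108829
  pi_B = 28853/108829
  pi_C = 24140/108829
  pi_D = 17389/108829
  pi_E = 18860/108829

Verification (pi * P):
  19587/108829*1/8 + 28853/108829*1/16 + 24140/108829*5/16 + 17389/108829*5/16 + 18860/108829*1/8 = 19587/108829 = pi_A  (ok)
  19587/108829*11/16 + 28853/108829*1/16 + 24140/108829*3/8 + 17389/108829*1/8 + 18860/108829*1/8 = 28853/108829 = pi_B  (ok)
  19587/108829*1/16 + 28853/108829*1/2 + 24140/108829*1/16 + 17389/108829*1/16 + 18860/108829*5/16 = 24140/108829 = pi_C  (ok)
  19587/108829*1/16 + 28853/108829*3/16 + 24140/108829*1/16 + 17389/108829*1/8 + 18860/108829*3/8 = 17389/108829 = pi_D  (ok)
  19587/108829*1/16 + 28853/108829*3/16 + 24140/108829*3/16 + 17389/108829*3/8 + 18860/108829*1/16 = 18860/108829 = pi_E  (ok)

Answer: 19587/108829 28853/108829 24140/108829 17389/108829 18860/108829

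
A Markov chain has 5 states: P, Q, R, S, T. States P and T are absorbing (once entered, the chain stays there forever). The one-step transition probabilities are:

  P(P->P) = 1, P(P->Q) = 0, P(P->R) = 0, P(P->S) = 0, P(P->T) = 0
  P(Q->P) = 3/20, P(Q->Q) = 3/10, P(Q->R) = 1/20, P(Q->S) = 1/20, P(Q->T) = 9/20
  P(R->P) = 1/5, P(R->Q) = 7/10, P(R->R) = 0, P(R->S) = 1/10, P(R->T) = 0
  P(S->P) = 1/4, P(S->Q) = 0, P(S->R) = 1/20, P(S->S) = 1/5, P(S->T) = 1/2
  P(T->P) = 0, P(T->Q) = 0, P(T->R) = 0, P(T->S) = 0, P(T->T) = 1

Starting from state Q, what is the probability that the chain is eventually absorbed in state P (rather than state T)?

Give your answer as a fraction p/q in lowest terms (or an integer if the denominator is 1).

Answer: 566/2107

Derivation:
Let a_i = P(absorbed in P | start in state i).
Boundary conditions: a_P = 1, a_T = 0.
For each transient state i, a_i = sum_j P(i->j) * a_j:
  a_Q = 3/20*a_P + 3/10*a_Q + 1/20*a_R + 1/20*a_S + 9/20*a_T
  a_R = 1/5*a_P + 7/10*a_Q + 0*a_R + 1/10*a_S + 0*a_T
  a_S = 1/4*a_P + 0*a_Q + 1/20*a_R + 1/5*a_S + 1/2*a_T

Substituting a_P = 1 and a_T = 0, rearrange to (I - Q) a = r where r[i] = P(i -> P):
  [7/10, -1/20, -1/20] . (a_Q, a_R, a_S) = 3/20
  [-7/10, 1, -1/10] . (a_Q, a_R, a_S) = 1/5
  [0, -1/20, 4/5] . (a_Q, a_R, a_S) = 1/4

Solving yields:
  a_Q = 566/2107
  a_R = 127/301
  a_S = 102/301

Starting state is Q, so the absorption probability is a_Q = 566/2107.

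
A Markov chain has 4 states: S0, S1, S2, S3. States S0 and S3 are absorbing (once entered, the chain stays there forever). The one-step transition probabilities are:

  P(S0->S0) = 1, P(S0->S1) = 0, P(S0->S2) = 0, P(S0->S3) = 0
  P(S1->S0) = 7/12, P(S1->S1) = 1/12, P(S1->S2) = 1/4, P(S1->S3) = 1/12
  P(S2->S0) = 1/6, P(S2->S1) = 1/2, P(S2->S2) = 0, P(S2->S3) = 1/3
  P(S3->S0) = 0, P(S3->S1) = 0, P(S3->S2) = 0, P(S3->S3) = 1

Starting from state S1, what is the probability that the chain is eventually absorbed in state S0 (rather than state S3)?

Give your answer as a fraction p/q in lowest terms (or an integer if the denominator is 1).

Answer: 15/19

Derivation:
Let a_i = P(absorbed in S0 | start in state i).
Boundary conditions: a_S0 = 1, a_S3 = 0.
For each transient state i, a_i = sum_j P(i->j) * a_j:
  a_S1 = 7/12*a_S0 + 1/12*a_S1 + 1/4*a_S2 + 1/12*a_S3
  a_S2 = 1/6*a_S0 + 1/2*a_S1 + 0*a_S2 + 1/3*a_S3

Substituting a_S0 = 1 and a_S3 = 0, rearrange to (I - Q) a = r where r[i] = P(i -> S0):
  [11/12, -1/4] . (a_S1, a_S2) = 7/12
  [-1/2, 1] . (a_S1, a_S2) = 1/6

Solving yields:
  a_S1 = 15/19
  a_S2 = 32/57

Starting state is S1, so the absorption probability is a_S1 = 15/19.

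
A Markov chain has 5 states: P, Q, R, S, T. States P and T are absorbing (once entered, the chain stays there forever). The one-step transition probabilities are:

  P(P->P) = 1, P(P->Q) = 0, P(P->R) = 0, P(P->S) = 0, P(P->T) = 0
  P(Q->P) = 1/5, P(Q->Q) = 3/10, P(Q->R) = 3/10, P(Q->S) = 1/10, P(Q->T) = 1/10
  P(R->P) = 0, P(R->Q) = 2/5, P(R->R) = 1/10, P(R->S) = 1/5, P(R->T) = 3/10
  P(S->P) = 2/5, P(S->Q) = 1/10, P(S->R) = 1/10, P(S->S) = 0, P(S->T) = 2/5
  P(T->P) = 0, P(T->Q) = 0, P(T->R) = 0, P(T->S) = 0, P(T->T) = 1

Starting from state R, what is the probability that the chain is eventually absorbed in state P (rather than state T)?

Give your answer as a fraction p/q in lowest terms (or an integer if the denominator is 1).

Let a_i = P(absorbed in P | start in state i).
Boundary conditions: a_P = 1, a_T = 0.
For each transient state i, a_i = sum_j P(i->j) * a_j:
  a_Q = 1/5*a_P + 3/10*a_Q + 3/10*a_R + 1/10*a_S + 1/10*a_T
  a_R = 0*a_P + 2/5*a_Q + 1/10*a_R + 1/5*a_S + 3/10*a_T
  a_S = 2/5*a_P + 1/10*a_Q + 1/10*a_R + 0*a_S + 2/5*a_T

Substituting a_P = 1 and a_T = 0, rearrange to (I - Q) a = r where r[i] = P(i -> P):
  [7/10, -3/10, -1/10] . (a_Q, a_R, a_S) = 1/5
  [-2/5, 9/10, -1/5] . (a_Q, a_R, a_S) = 0
  [-1/10, -1/10, 1] . (a_Q, a_R, a_S) = 2/5

Solving yields:
  a_Q = 236/477
  a_R = 52/159
  a_S = 230/477

Starting state is R, so the absorption probability is a_R = 52/159.

Answer: 52/159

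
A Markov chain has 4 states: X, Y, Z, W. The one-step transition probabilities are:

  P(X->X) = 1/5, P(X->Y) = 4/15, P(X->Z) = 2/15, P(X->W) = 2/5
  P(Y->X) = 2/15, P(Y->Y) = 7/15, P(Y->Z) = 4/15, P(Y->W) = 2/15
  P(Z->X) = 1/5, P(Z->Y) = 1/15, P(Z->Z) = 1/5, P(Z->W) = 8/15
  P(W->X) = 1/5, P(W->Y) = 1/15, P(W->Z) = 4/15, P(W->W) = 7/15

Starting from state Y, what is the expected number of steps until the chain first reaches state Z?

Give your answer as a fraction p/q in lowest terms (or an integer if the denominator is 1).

Answer: 102/25

Derivation:
Let h_i = expected steps to first reach Z from state i.
Boundary: h_Z = 0.
First-step equations for the other states:
  h_X = 1 + 1/5*h_X + 4/15*h_Y + 2/15*h_Z + 2/5*h_W
  h_Y = 1 + 2/15*h_X + 7/15*h_Y + 4/15*h_Z + 2/15*h_W
  h_W = 1 + 1/5*h_X + 1/15*h_Y + 4/15*h_Z + 7/15*h_W

Substituting h_Z = 0 and rearranging gives the linear system (I - Q) h = 1:
  [4/5, -4/15, -2/5] . (h_X, h_Y, h_W) = 1
  [-2/15, 8/15, -2/15] . (h_X, h_Y, h_W) = 1
  [-1/5, -1/15, 8/15] . (h_X, h_Y, h_W) = 1

Solving yields:
  h_X = 117/25
  h_Y = 102/25
  h_W = 207/50

Starting state is Y, so the expected hitting time is h_Y = 102/25.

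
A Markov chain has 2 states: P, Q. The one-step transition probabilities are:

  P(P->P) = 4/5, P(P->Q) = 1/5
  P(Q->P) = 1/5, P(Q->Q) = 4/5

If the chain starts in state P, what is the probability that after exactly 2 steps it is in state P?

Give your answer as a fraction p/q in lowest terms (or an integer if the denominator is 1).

Answer: 17/25

Derivation:
Computing P^2 by repeated multiplication:
P^1 =
  P: [4/5, 1/5]
  Q: [1/5, 4/5]
P^2 =
  P: [17/25, 8/25]
  Q: [8/25, 17/25]

(P^2)[P -> P] = 17/25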